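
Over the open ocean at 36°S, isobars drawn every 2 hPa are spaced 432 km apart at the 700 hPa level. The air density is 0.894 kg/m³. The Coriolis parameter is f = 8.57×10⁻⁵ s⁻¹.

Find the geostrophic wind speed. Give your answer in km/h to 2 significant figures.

Pressure gradient: |∂P/∂n| = 200 Pa / 432000 m = 4.63×10⁻⁴ Pa/m
Geostrophic balance (pressure-gradient force = Coriolis force):
V_g = (1/(fρ)) |∂P/∂n| = 4.63×10⁻⁴ / (8.57×10⁻⁵ × 0.894) = 6.04 m/s
Converting: 6.04 m/s × 3.6 = 22 km/h

22 km/h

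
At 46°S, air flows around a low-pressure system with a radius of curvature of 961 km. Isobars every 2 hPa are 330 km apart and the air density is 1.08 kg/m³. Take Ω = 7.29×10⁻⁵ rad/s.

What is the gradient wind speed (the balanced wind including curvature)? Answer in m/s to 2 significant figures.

Coriolis parameter at 46°S:
f = 2Ω sin φ = 2 × 7.29×10⁻⁵ × sin 46° = 1.05×10⁻⁴ s⁻¹
Pressure gradient: |∂P/∂n| = 200 Pa / 330000 m = 6.06×10⁻⁴ Pa/m
Geostrophic speed: V_g = |∂P/∂n|/(fρ) = 6.06×10⁻⁴/(1.05×10⁻⁴ × 1.08) = 5.35 m/s
Around a low, centrifugal force acts outward with Coriolis, so pressure-gradient force balances both:
(1/ρ)|∂P/∂n| = fV + V²/R  →  V² + fR·V − fR·V_g = 0
With fR = 1.05×10⁻⁴ × 961×10³ m = 101 m/s:
V = [−fR + √((fR)² + 4 fR V_g)]/2 = [−101 + √(101² + 4×101×5.35)]/2 = 5.09 m/s
Subgeostrophic (V < V_g = 5.35 m/s), as expected around a low.

5.1 m/s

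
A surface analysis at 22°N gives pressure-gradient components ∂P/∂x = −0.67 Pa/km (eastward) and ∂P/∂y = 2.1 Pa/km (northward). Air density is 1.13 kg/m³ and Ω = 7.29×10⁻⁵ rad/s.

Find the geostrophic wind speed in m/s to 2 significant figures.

36 m/s

Coriolis parameter at 22°N:
f = 2Ω sin φ = 2 × 7.29×10⁻⁵ × sin 22° = 5.46×10⁻⁵ s⁻¹
Component geostrophic relations (x east, y north):
u_g = −(1/(fρ)) ∂P/∂y,  v_g = (1/(fρ)) ∂P/∂x
u_g = −(2.1×10⁻³)/(5.46×10⁻⁵ × 1.13) = −34.0 m/s;  v_g = (−0.67×10⁻³)/(5.46×10⁻⁵ × 1.13) = −10.9 m/s
|V_g| = √(u_g² + v_g²) = 35.7 m/s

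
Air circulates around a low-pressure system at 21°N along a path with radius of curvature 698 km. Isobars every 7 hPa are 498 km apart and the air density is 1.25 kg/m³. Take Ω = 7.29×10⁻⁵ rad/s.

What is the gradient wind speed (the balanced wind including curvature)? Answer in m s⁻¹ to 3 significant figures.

15.2 m s⁻¹

Coriolis parameter at 21°N:
f = 2Ω sin φ = 2 × 7.29×10⁻⁵ × sin 21° = 5.23×10⁻⁵ s⁻¹
Pressure gradient: |∂P/∂n| = 700 Pa / 498000 m = 1.41×10⁻³ Pa/m
Geostrophic speed: V_g = |∂P/∂n|/(fρ) = 1.41×10⁻³/(5.23×10⁻⁵ × 1.25) = 21.5 m/s
Around a low, centrifugal force acts outward with Coriolis, so pressure-gradient force balances both:
(1/ρ)|∂P/∂n| = fV + V²/R  →  V² + fR·V − fR·V_g = 0
With fR = 5.23×10⁻⁵ × 698×10³ m = 36.5 m/s:
V = [−fR + √((fR)² + 4 fR V_g)]/2 = [−36.5 + √(36.5² + 4×36.5×21.5)]/2 = 15.2 m/s
Subgeostrophic (V < V_g = 21.5 m/s), as expected around a low.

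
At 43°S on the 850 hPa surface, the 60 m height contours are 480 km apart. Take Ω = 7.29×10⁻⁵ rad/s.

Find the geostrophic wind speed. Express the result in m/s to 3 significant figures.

Coriolis parameter at 43°S:
f = 2Ω sin φ = 2 × 7.29×10⁻⁵ × sin 43° = 9.94×10⁻⁵ s⁻¹
Height gradient: |∂Z/∂n| = 60 m / 480000 m = 1.25×10⁻⁴
On a pressure surface, geostrophic balance gives V_g = (g/f)|∂Z/∂n|:
V_g = 9.81 × 1.25×10⁻⁴ / 9.94×10⁻⁵ = 12.3 m/s

12.3 m/s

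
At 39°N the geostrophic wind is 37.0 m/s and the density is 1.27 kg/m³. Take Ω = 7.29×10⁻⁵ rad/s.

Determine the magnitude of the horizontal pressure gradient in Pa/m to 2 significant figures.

Coriolis parameter at 39°N:
f = 2Ω sin φ = 2 × 7.29×10⁻⁵ × sin 39° = 9.18×10⁻⁵ s⁻¹
Geostrophic balance rearranged: |∂P/∂n| = f ρ V_g
|∂P/∂n| = 9.18×10⁻⁵ × 1.27 × 37.0 = 4.31×10⁻³ Pa/m

4.3×10⁻³ Pa/m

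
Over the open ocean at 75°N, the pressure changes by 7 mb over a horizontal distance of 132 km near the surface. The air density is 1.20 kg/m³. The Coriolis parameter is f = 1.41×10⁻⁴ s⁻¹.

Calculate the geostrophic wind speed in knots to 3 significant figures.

Pressure gradient: |∂P/∂n| = 700 Pa / 132000 m = 5.30×10⁻³ Pa/m
Geostrophic balance (pressure-gradient force = Coriolis force):
V_g = (1/(fρ)) |∂P/∂n| = 5.30×10⁻³ / (1.41×10⁻⁴ × 1.20) = 31.3 m/s
Converting: 31.3 m/s × 1.944 = 60.9 knots

60.9 knots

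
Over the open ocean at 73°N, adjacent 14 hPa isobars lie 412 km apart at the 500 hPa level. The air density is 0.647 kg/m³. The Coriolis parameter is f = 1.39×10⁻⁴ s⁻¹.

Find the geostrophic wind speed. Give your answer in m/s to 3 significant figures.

Pressure gradient: |∂P/∂n| = 1400 Pa / 412000 m = 3.40×10⁻³ Pa/m
Geostrophic balance (pressure-gradient force = Coriolis force):
V_g = (1/(fρ)) |∂P/∂n| = 3.40×10⁻³ / (1.39×10⁻⁴ × 0.647) = 37.8 m/s

37.8 m/s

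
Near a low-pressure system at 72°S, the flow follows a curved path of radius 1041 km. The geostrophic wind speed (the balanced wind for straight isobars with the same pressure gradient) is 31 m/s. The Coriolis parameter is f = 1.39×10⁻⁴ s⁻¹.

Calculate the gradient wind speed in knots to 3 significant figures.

51.0 knots

Around a low, centrifugal force acts outward with Coriolis, so pressure-gradient force balances both:
(1/ρ)|∂P/∂n| = fV + V²/R  →  V² + fR·V − fR·V_g = 0
With fR = 1.39×10⁻⁴ × 1041×10³ m = 145 m/s:
V = [−fR + √((fR)² + 4 fR V_g)]/2 = [−145 + √(145² + 4×145×31)]/2 = 26.2 m/s
Subgeostrophic (V < V_g = 31 m/s), as expected around a low.
Converting: 26.2 m/s × 1.944 = 51.0 knots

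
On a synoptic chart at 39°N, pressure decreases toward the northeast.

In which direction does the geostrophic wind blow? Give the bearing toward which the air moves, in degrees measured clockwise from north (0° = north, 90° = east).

135°

The pressure-gradient force points toward the northeast (bearing 045°).
Geostrophic balance: in the Northern Hemisphere the Coriolis force deflects motion to the right, so the geostrophic wind blows 90° to the right of the pressure-gradient force (low pressure on the left).
Rotating 045° by 90° clockwise gives 135° — the wind blows toward the southeast.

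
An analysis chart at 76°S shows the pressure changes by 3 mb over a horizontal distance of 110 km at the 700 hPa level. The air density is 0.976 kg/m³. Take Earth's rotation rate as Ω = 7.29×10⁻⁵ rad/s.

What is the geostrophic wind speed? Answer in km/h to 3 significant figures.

Coriolis parameter at 76°S:
f = 2Ω sin φ = 2 × 7.29×10⁻⁵ × sin 76° = 1.41×10⁻⁴ s⁻¹
Pressure gradient: |∂P/∂n| = 300 Pa / 110000 m = 2.73×10⁻³ Pa/m
Geostrophic balance (pressure-gradient force = Coriolis force):
V_g = (1/(fρ)) |∂P/∂n| = 2.73×10⁻³ / (1.41×10⁻⁴ × 0.976) = 19.8 m/s
Converting: 19.8 m/s × 3.6 = 71.1 km/h

71.1 km/h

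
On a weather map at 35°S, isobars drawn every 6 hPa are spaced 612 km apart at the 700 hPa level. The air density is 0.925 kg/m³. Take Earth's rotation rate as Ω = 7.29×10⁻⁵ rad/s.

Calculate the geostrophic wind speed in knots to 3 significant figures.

24.6 knots

Coriolis parameter at 35°S:
f = 2Ω sin φ = 2 × 7.29×10⁻⁵ × sin 35° = 8.36×10⁻⁵ s⁻¹
Pressure gradient: |∂P/∂n| = 600 Pa / 612000 m = 9.80×10⁻⁴ Pa/m
Geostrophic balance (pressure-gradient force = Coriolis force):
V_g = (1/(fρ)) |∂P/∂n| = 9.80×10⁻⁴ / (8.36×10⁻⁵ × 0.925) = 12.7 m/s
Converting: 12.7 m/s × 1.944 = 24.6 knots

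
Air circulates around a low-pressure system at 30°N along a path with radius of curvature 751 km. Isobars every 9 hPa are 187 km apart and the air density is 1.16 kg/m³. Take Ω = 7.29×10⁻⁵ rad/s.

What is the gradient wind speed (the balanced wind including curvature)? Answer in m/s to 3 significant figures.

Coriolis parameter at 30°N:
f = 2Ω sin φ = 2 × 7.29×10⁻⁵ × sin 30° = 7.29×10⁻⁵ s⁻¹
Pressure gradient: |∂P/∂n| = 900 Pa / 187000 m = 4.81×10⁻³ Pa/m
Geostrophic speed: V_g = |∂P/∂n|/(fρ) = 4.81×10⁻³/(7.29×10⁻⁵ × 1.16) = 56.9 m/s
Around a low, centrifugal force acts outward with Coriolis, so pressure-gradient force balances both:
(1/ρ)|∂P/∂n| = fV + V²/R  →  V² + fR·V − fR·V_g = 0
With fR = 7.29×10⁻⁵ × 751×10³ m = 54.7 m/s:
V = [−fR + √((fR)² + 4 fR V_g)]/2 = [−54.7 + √(54.7² + 4×54.7×56.9)]/2 = 34.8 m/s
Subgeostrophic (V < V_g = 56.9 m/s), as expected around a low.

34.8 m/s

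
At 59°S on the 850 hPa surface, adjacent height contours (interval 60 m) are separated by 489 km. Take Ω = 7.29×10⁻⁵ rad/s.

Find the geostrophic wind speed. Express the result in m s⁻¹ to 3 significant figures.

Coriolis parameter at 59°S:
f = 2Ω sin φ = 2 × 7.29×10⁻⁵ × sin 59° = 1.25×10⁻⁴ s⁻¹
Height gradient: |∂Z/∂n| = 60 m / 489000 m = 1.23×10⁻⁴
On a pressure surface, geostrophic balance gives V_g = (g/f)|∂Z/∂n|:
V_g = 9.81 × 1.23×10⁻⁴ / 1.25×10⁻⁴ = 9.63 m/s

9.63 m s⁻¹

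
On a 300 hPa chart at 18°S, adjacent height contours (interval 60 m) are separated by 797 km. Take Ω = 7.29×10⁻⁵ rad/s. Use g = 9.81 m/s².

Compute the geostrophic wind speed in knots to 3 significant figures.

31.9 knots

Coriolis parameter at 18°S:
f = 2Ω sin φ = 2 × 7.29×10⁻⁵ × sin 18° = 4.51×10⁻⁵ s⁻¹
Height gradient: |∂Z/∂n| = 60 m / 797000 m = 7.53×10⁻⁵
On a pressure surface, geostrophic balance gives V_g = (g/f)|∂Z/∂n|:
V_g = 9.81 × 7.53×10⁻⁵ / 4.51×10⁻⁵ = 16.4 m/s
Converting: 16.4 m/s × 1.944 = 31.9 knots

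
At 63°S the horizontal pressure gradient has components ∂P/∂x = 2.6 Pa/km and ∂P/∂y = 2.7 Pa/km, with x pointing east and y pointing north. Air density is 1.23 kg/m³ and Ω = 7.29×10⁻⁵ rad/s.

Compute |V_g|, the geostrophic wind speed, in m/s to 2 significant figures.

23 m/s

Coriolis parameter at 63°S:
f = 2Ω sin φ = 2 × 7.29×10⁻⁵ × sin 63° = 1.30×10⁻⁴ s⁻¹
In the Southern Hemisphere f is negative: f = −1.30×10⁻⁴ s⁻¹.
Component geostrophic relations (x east, y north):
u_g = −(1/(fρ)) ∂P/∂y,  v_g = (1/(fρ)) ∂P/∂x
u_g = −(2.7×10⁻³)/(−1.30×10⁻⁴ × 1.23) = 16.9 m/s;  v_g = (2.6×10⁻³)/(−1.30×10⁻⁴ × 1.23) = −16.3 m/s
|V_g| = √(u_g² + v_g²) = 23.5 m/s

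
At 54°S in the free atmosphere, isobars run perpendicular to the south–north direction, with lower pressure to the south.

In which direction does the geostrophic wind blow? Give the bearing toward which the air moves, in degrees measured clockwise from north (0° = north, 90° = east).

The pressure-gradient force points toward the south (bearing 180°).
Geostrophic balance: in the Southern Hemisphere the Coriolis force deflects motion to the left, so the geostrophic wind blows 90° to the left of the pressure-gradient force (low pressure on the right).
Rotating 180° by 90° counterclockwise gives 090° — the wind blows toward the east.

090°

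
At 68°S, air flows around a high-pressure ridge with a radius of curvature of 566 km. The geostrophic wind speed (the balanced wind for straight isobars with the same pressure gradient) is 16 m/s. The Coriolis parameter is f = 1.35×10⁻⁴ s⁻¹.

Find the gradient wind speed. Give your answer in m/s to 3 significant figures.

22.8 m/s

Around a high, pressure-gradient force acts outward with centrifugal, so Coriolis balances both:
fV = (1/ρ)|∂P/∂n| + V²/R  →  V² − fR·V + fR·V_g = 0
With fR = 1.35×10⁻⁴ × 566×10³ m = 76.4 m/s:
V = [fR − √((fR)² − 4 fR V_g)]/2 = [76.4 − √(76.4² − 4×76.4×16)]/2 = 22.8 m/s
Supergeostrophic (V > V_g = 16 m/s), as expected around a high.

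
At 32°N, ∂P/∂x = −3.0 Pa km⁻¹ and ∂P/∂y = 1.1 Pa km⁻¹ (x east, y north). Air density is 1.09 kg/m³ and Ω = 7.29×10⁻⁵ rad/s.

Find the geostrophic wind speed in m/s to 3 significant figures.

Coriolis parameter at 32°N:
f = 2Ω sin φ = 2 × 7.29×10⁻⁵ × sin 32° = 7.73×10⁻⁵ s⁻¹
Component geostrophic relations (x east, y north):
u_g = −(1/(fρ)) ∂P/∂y,  v_g = (1/(fρ)) ∂P/∂x
u_g = −(1.1×10⁻³)/(7.73×10⁻⁵ × 1.09) = −13.1 m/s;  v_g = (−3.0×10⁻³)/(7.73×10⁻⁵ × 1.09) = −35.6 m/s
|V_g| = √(u_g² + v_g²) = 37.9 m/s

37.9 m/s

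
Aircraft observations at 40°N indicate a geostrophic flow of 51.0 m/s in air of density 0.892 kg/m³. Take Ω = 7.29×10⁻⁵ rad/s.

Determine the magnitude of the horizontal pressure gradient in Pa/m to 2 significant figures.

Coriolis parameter at 40°N:
f = 2Ω sin φ = 2 × 7.29×10⁻⁵ × sin 40° = 9.37×10⁻⁵ s⁻¹
Geostrophic balance rearranged: |∂P/∂n| = f ρ V_g
|∂P/∂n| = 9.37×10⁻⁵ × 0.892 × 51.0 = 4.26×10⁻³ Pa/m

4.3×10⁻³ Pa/m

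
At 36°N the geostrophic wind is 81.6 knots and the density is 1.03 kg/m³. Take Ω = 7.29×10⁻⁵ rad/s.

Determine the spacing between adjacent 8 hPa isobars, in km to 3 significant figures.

216 km

Coriolis parameter at 36°N:
f = 2Ω sin φ = 2 × 7.29×10⁻⁵ × sin 36° = 8.57×10⁻⁵ s⁻¹
Wind speed in SI: 81.6 knots = 42.0 m/s
Geostrophic balance rearranged: |∂P/∂n| = f ρ V_g
|∂P/∂n| = 8.57×10⁻⁵ × 1.03 × 42.0 = 3.71×10⁻³ Pa/m
Isobar spacing: Δn = ΔP/|∂P/∂n| = 800 Pa / 3.71×10⁻³ Pa/m = 215898 m ≈ 216 km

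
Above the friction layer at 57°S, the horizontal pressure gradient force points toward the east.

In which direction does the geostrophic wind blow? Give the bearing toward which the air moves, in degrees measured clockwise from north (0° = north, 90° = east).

The pressure-gradient force points toward the east (bearing 090°).
Geostrophic balance: in the Southern Hemisphere the Coriolis force deflects motion to the left, so the geostrophic wind blows 90° to the left of the pressure-gradient force (low pressure on the right).
Rotating 090° by 90° counterclockwise gives 000° — the wind blows toward the north.

000°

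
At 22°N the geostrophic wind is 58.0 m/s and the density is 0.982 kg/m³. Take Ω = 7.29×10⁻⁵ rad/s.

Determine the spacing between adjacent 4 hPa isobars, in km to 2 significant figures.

Coriolis parameter at 22°N:
f = 2Ω sin φ = 2 × 7.29×10⁻⁵ × sin 22° = 5.46×10⁻⁵ s⁻¹
Geostrophic balance rearranged: |∂P/∂n| = f ρ V_g
|∂P/∂n| = 5.46×10⁻⁵ × 0.982 × 58.0 = 3.11×10⁻³ Pa/m
Isobar spacing: Δn = ΔP/|∂P/∂n| = 400 Pa / 3.11×10⁻³ Pa/m = 128584 m ≈ 130 km

130 km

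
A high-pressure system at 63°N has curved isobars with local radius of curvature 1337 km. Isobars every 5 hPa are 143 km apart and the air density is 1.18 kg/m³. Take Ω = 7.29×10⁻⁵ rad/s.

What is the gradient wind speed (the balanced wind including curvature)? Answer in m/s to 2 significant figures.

Coriolis parameter at 63°N:
f = 2Ω sin φ = 2 × 7.29×10⁻⁵ × sin 63° = 1.30×10⁻⁴ s⁻¹
Pressure gradient: |∂P/∂n| = 500 Pa / 143000 m = 3.50×10⁻³ Pa/m
Geostrophic speed: V_g = |∂P/∂n|/(fρ) = 3.50×10⁻³/(1.30×10⁻⁴ × 1.18) = 22.8 m/s
Around a high, pressure-gradient force acts outward with centrifugal, so Coriolis balances both:
fV = (1/ρ)|∂P/∂n| + V²/R  →  V² − fR·V + fR·V_g = 0
With fR = 1.30×10⁻⁴ × 1337×10³ m = 174 m/s:
V = [fR − √((fR)² − 4 fR V_g)]/2 = [174 − √(174² − 4×174×22.8)]/2 = 27 m/s
Supergeostrophic (V > V_g = 22.8 m/s), as expected around a high.

27 m/s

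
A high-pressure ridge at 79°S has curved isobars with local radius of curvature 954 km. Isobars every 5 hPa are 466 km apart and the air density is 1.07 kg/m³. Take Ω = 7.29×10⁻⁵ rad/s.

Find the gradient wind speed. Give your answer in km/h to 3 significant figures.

Coriolis parameter at 79°S:
f = 2Ω sin φ = 2 × 7.29×10⁻⁵ × sin 79° = 1.43×10⁻⁴ s⁻¹
Pressure gradient: |∂P/∂n| = 500 Pa / 466000 m = 1.07×10⁻³ Pa/m
Geostrophic speed: V_g = |∂P/∂n|/(fρ) = 1.07×10⁻³/(1.43×10⁻⁴ × 1.07) = 7.01 m/s
Around a high, pressure-gradient force acts outward with centrifugal, so Coriolis balances both:
fV = (1/ρ)|∂P/∂n| + V²/R  →  V² − fR·V + fR·V_g = 0
With fR = 1.43×10⁻⁴ × 954×10³ m = 137 m/s:
V = [fR − √((fR)² − 4 fR V_g)]/2 = [137 − √(137² − 4×137×7.01)]/2 = 7.41 m/s
Supergeostrophic (V > V_g = 7.01 m/s), as expected around a high.
Converting: 7.41 m/s × 3.6 = 26.7 km/h

26.7 km/h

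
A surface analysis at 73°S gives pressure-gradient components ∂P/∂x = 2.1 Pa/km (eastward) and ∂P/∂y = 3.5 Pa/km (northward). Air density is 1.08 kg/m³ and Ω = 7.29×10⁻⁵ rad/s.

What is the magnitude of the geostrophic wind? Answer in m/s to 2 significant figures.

Coriolis parameter at 73°S:
f = 2Ω sin φ = 2 × 7.29×10⁻⁵ × sin 73° = 1.39×10⁻⁴ s⁻¹
In the Southern Hemisphere f is negative: f = −1.39×10⁻⁴ s⁻¹.
Component geostrophic relations (x east, y north):
u_g = −(1/(fρ)) ∂P/∂y,  v_g = (1/(fρ)) ∂P/∂x
u_g = −(3.5×10⁻³)/(−1.39×10⁻⁴ × 1.08) = 23.2 m/s;  v_g = (2.1×10⁻³)/(−1.39×10⁻⁴ × 1.08) = −13.9 m/s
|V_g| = √(u_g² + v_g²) = 27.1 m/s

27 m/s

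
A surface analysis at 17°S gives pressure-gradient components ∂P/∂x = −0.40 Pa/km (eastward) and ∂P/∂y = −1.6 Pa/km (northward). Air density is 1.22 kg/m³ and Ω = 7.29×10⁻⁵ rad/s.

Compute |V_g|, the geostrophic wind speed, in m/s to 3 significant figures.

Coriolis parameter at 17°S:
f = 2Ω sin φ = 2 × 7.29×10⁻⁵ × sin 17° = 4.26×10⁻⁵ s⁻¹
In the Southern Hemisphere f is negative: f = −4.26×10⁻⁵ s⁻¹.
Component geostrophic relations (x east, y north):
u_g = −(1/(fρ)) ∂P/∂y,  v_g = (1/(fρ)) ∂P/∂x
u_g = −(−1.6×10⁻³)/(−4.26×10⁻⁵ × 1.22) = −30.8 m/s;  v_g = (−0.40×10⁻³)/(−4.26×10⁻⁵ × 1.22) = 7.69 m/s
|V_g| = √(u_g² + v_g²) = 31.7 m/s

31.7 m/s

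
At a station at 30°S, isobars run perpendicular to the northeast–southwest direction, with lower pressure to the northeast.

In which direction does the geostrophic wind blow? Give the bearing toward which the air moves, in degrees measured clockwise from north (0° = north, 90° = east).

The pressure-gradient force points toward the northeast (bearing 045°).
Geostrophic balance: in the Southern Hemisphere the Coriolis force deflects motion to the left, so the geostrophic wind blows 90° to the left of the pressure-gradient force (low pressure on the right).
Rotating 045° by 90° counterclockwise gives 315° — the wind blows toward the northwest.

315°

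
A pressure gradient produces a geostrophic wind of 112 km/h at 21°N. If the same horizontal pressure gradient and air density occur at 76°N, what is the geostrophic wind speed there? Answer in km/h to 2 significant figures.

With the same pressure gradient and density, V_g ∝ 1/f ∝ 1/sin φ.
V₂ = V₁ · sin φ₁ / sin φ₂ = 112 × sin 21° / sin 76°
V₂ = 112 × 0.3584/0.9703 = 41 km/h

41 km/h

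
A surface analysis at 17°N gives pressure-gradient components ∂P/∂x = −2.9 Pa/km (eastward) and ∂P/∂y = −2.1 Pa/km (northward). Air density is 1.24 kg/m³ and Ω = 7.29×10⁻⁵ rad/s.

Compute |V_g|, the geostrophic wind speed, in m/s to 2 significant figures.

Coriolis parameter at 17°N:
f = 2Ω sin φ = 2 × 7.29×10⁻⁵ × sin 17° = 4.26×10⁻⁵ s⁻¹
Component geostrophic relations (x east, y north):
u_g = −(1/(fρ)) ∂P/∂y,  v_g = (1/(fρ)) ∂P/∂x
u_g = −(−2.1×10⁻³)/(4.26×10⁻⁵ × 1.24) = 39.7 m/s;  v_g = (−2.9×10⁻³)/(4.26×10⁻⁵ × 1.24) = −54.9 m/s
|V_g| = √(u_g² + v_g²) = 67.7 m/s

68 m/s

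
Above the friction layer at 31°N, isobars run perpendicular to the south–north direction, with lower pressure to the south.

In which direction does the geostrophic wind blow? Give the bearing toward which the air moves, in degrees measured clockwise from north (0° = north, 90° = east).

The pressure-gradient force points toward the south (bearing 180°).
Geostrophic balance: in the Northern Hemisphere the Coriolis force deflects motion to the right, so the geostrophic wind blows 90° to the right of the pressure-gradient force (low pressure on the left).
Rotating 180° by 90° clockwise gives 270° — the wind blows toward the west.

270°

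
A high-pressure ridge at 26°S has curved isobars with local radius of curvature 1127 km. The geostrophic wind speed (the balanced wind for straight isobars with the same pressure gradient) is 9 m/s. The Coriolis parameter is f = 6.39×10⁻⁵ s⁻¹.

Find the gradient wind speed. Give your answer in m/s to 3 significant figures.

10.5 m/s

Around a high, pressure-gradient force acts outward with centrifugal, so Coriolis balances both:
fV = (1/ρ)|∂P/∂n| + V²/R  →  V² − fR·V + fR·V_g = 0
With fR = 6.39×10⁻⁵ × 1127×10³ m = 72.0 m/s:
V = [fR − √((fR)² − 4 fR V_g)]/2 = [72.0 − √(72.0² − 4×72.0×9)]/2 = 10.5 m/s
Supergeostrophic (V > V_g = 9 m/s), as expected around a high.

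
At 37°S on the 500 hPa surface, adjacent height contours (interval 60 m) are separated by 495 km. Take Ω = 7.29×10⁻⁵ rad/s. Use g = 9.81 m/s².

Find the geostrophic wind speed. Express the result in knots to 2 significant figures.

26 knots

Coriolis parameter at 37°S:
f = 2Ω sin φ = 2 × 7.29×10⁻⁵ × sin 37° = 8.77×10⁻⁵ s⁻¹
Height gradient: |∂Z/∂n| = 60 m / 495000 m = 1.21×10⁻⁴
On a pressure surface, geostrophic balance gives V_g = (g/f)|∂Z/∂n|:
V_g = 9.81 × 1.21×10⁻⁴ / 8.77×10⁻⁵ = 13.6 m/s
Converting: 13.6 m/s × 1.944 = 26 knots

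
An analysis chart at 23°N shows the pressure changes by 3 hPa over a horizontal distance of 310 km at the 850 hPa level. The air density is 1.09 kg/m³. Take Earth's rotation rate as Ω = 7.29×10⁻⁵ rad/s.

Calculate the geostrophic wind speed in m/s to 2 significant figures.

Coriolis parameter at 23°N:
f = 2Ω sin φ = 2 × 7.29×10⁻⁵ × sin 23° = 5.70×10⁻⁵ s⁻¹
Pressure gradient: |∂P/∂n| = 300 Pa / 310000 m = 9.68×10⁻⁴ Pa/m
Geostrophic balance (pressure-gradient force = Coriolis force):
V_g = (1/(fρ)) |∂P/∂n| = 9.68×10⁻⁴ / (5.70×10⁻⁵ × 1.09) = 15.6 m/s

16 m/s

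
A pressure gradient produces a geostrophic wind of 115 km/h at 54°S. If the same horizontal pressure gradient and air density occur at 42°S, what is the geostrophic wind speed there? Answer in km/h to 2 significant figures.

With the same pressure gradient and density, V_g ∝ 1/f ∝ 1/sin φ.
V₂ = V₁ · sin φ₁ / sin φ₂ = 115 × sin 54° / sin 42°
V₂ = 115 × 0.8090/0.6691 = 140 km/h

140 km/h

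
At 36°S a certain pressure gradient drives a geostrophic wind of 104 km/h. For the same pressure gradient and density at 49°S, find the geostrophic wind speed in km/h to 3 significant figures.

81.0 km/h

With the same pressure gradient and density, V_g ∝ 1/f ∝ 1/sin φ.
V₂ = V₁ · sin φ₁ / sin φ₂ = 104 × sin 36° / sin 49°
V₂ = 104 × 0.5878/0.7547 = 81.0 km/h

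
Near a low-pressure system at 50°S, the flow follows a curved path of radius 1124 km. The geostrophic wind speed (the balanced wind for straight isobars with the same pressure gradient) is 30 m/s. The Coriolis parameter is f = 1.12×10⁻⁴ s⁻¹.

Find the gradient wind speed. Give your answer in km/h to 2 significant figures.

90 km/h

Around a low, centrifugal force acts outward with Coriolis, so pressure-gradient force balances both:
(1/ρ)|∂P/∂n| = fV + V²/R  →  V² + fR·V − fR·V_g = 0
With fR = 1.12×10⁻⁴ × 1124×10³ m = 126 m/s:
V = [−fR + √((fR)² + 4 fR V_g)]/2 = [−126 + √(126² + 4×126×30)]/2 = 25 m/s
Subgeostrophic (V < V_g = 30 m/s), as expected around a low.
Converting: 25 m/s × 3.6 = 90 km/h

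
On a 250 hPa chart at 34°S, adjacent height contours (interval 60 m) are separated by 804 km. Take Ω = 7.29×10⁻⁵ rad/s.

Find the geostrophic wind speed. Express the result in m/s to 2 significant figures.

Coriolis parameter at 34°S:
f = 2Ω sin φ = 2 × 7.29×10⁻⁵ × sin 34° = 8.15×10⁻⁵ s⁻¹
Height gradient: |∂Z/∂n| = 60 m / 804000 m = 7.46×10⁻⁵
On a pressure surface, geostrophic balance gives V_g = (g/f)|∂Z/∂n|:
V_g = 9.81 × 7.46×10⁻⁵ / 8.15×10⁻⁵ = 8.98 m/s

9.0 m/s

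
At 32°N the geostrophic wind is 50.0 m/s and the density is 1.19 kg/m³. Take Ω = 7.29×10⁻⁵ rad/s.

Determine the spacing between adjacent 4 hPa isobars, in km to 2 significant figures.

Coriolis parameter at 32°N:
f = 2Ω sin φ = 2 × 7.29×10⁻⁵ × sin 32° = 7.73×10⁻⁵ s⁻¹
Geostrophic balance rearranged: |∂P/∂n| = f ρ V_g
|∂P/∂n| = 7.73×10⁻⁵ × 1.19 × 50.0 = 4.60×10⁻³ Pa/m
Isobar spacing: Δn = ΔP/|∂P/∂n| = 400 Pa / 4.60×10⁻³ Pa/m = 87011 m ≈ 87 km

87 km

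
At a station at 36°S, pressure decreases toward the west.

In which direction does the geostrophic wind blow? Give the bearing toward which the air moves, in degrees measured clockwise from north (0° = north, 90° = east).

The pressure-gradient force points toward the west (bearing 270°).
Geostrophic balance: in the Southern Hemisphere the Coriolis force deflects motion to the left, so the geostrophic wind blows 90° to the left of the pressure-gradient force (low pressure on the right).
Rotating 270° by 90° counterclockwise gives 180° — the wind blows toward the south.

180°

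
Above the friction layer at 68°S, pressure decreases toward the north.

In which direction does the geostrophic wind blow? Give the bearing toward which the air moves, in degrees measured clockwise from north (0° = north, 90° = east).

270°

The pressure-gradient force points toward the north (bearing 000°).
Geostrophic balance: in the Southern Hemisphere the Coriolis force deflects motion to the left, so the geostrophic wind blows 90° to the left of the pressure-gradient force (low pressure on the right).
Rotating 000° by 90° counterclockwise gives 270° — the wind blows toward the west.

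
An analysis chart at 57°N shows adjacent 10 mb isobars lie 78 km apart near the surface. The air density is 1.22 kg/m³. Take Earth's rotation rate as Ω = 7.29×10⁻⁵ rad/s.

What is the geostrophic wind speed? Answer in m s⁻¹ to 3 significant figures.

85.9 m s⁻¹

Coriolis parameter at 57°N:
f = 2Ω sin φ = 2 × 7.29×10⁻⁵ × sin 57° = 1.22×10⁻⁴ s⁻¹
Pressure gradient: |∂P/∂n| = 1000 Pa / 78000 m = 1.28×10⁻² Pa/m
Geostrophic balance (pressure-gradient force = Coriolis force):
V_g = (1/(fρ)) |∂P/∂n| = 1.28×10⁻² / (1.22×10⁻⁴ × 1.22) = 85.9 m/s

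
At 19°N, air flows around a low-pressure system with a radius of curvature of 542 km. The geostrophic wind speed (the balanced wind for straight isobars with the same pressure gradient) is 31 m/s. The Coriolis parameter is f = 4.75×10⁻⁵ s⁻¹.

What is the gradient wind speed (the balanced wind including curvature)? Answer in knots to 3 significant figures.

35.3 knots

Around a low, centrifugal force acts outward with Coriolis, so pressure-gradient force balances both:
(1/ρ)|∂P/∂n| = fV + V²/R  →  V² + fR·V − fR·V_g = 0
With fR = 4.75×10⁻⁵ × 542×10³ m = 25.7 m/s:
V = [−fR + √((fR)² + 4 fR V_g)]/2 = [−25.7 + √(25.7² + 4×25.7×31)]/2 = 18.2 m/s
Subgeostrophic (V < V_g = 31 m/s), as expected around a low.
Converting: 18.2 m/s × 1.944 = 35.3 knots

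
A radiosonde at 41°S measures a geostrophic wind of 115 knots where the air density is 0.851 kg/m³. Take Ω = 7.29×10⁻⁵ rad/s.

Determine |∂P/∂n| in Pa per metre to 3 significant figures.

Coriolis parameter at 41°S:
f = 2Ω sin φ = 2 × 7.29×10⁻⁵ × sin 41° = 9.57×10⁻⁵ s⁻¹
Wind speed in SI: 115 knots = 59.2 m/s
Geostrophic balance rearranged: |∂P/∂n| = f ρ V_g
|∂P/∂n| = 9.57×10⁻⁵ × 0.851 × 59.2 = 4.82×10⁻³ Pa/m

4.82×10⁻³ Pa/m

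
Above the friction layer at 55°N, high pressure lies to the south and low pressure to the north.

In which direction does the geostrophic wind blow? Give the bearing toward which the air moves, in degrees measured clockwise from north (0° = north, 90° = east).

090°

The pressure-gradient force points toward the north (bearing 000°).
Geostrophic balance: in the Northern Hemisphere the Coriolis force deflects motion to the right, so the geostrophic wind blows 90° to the right of the pressure-gradient force (low pressure on the left).
Rotating 000° by 90° clockwise gives 090° — the wind blows toward the east.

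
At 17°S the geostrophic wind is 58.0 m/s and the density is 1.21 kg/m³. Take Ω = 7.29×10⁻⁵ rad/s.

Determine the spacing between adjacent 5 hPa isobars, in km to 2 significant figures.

Coriolis parameter at 17°S:
f = 2Ω sin φ = 2 × 7.29×10⁻⁵ × sin 17° = 4.26×10⁻⁵ s⁻¹
Geostrophic balance rearranged: |∂P/∂n| = f ρ V_g
|∂P/∂n| = 4.26×10⁻⁵ × 1.21 × 58.0 = 2.99×10⁻³ Pa/m
Isobar spacing: Δn = ΔP/|∂P/∂n| = 500 Pa / 2.99×10⁻³ Pa/m = 167134 m ≈ 170 km

170 km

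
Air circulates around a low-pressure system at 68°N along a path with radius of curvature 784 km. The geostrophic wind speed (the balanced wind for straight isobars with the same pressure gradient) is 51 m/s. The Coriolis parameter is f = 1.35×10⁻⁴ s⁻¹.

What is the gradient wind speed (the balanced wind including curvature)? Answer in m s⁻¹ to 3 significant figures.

Around a low, centrifugal force acts outward with Coriolis, so pressure-gradient force balances both:
(1/ρ)|∂P/∂n| = fV + V²/R  →  V² + fR·V − fR·V_g = 0
With fR = 1.35×10⁻⁴ × 784×10³ m = 106 m/s:
V = [−fR + √((fR)² + 4 fR V_g)]/2 = [−106 + √(106² + 4×106×51)]/2 = 37.6 m/s
Subgeostrophic (V < V_g = 51 m/s), as expected around a low.

37.6 m s⁻¹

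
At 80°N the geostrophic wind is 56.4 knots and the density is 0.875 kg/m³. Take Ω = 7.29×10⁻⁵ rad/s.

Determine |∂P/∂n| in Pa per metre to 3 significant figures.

3.65×10⁻³ Pa/m

Coriolis parameter at 80°N:
f = 2Ω sin φ = 2 × 7.29×10⁻⁵ × sin 80° = 1.44×10⁻⁴ s⁻¹
Wind speed in SI: 56.4 knots = 29.0 m/s
Geostrophic balance rearranged: |∂P/∂n| = f ρ V_g
|∂P/∂n| = 1.44×10⁻⁴ × 0.875 × 29.0 = 3.65×10⁻³ Pa/m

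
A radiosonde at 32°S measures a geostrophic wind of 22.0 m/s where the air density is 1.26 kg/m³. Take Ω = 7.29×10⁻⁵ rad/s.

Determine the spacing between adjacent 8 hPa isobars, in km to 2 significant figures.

Coriolis parameter at 32°S:
f = 2Ω sin φ = 2 × 7.29×10⁻⁵ × sin 32° = 7.73×10⁻⁵ s⁻¹
Geostrophic balance rearranged: |∂P/∂n| = f ρ V_g
|∂P/∂n| = 7.73×10⁻⁵ × 1.26 × 22.0 = 2.14×10⁻³ Pa/m
Isobar spacing: Δn = ΔP/|∂P/∂n| = 800 Pa / 2.14×10⁻³ Pa/m = 373533 m ≈ 370 km

370 km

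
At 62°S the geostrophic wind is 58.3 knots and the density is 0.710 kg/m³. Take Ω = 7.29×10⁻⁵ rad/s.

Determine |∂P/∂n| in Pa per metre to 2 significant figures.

2.7×10⁻³ Pa/m

Coriolis parameter at 62°S:
f = 2Ω sin φ = 2 × 7.29×10⁻⁵ × sin 62° = 1.29×10⁻⁴ s⁻¹
Wind speed in SI: 58.3 knots = 30.0 m/s
Geostrophic balance rearranged: |∂P/∂n| = f ρ V_g
|∂P/∂n| = 1.29×10⁻⁴ × 0.710 × 30.0 = 2.74×10⁻³ Pa/m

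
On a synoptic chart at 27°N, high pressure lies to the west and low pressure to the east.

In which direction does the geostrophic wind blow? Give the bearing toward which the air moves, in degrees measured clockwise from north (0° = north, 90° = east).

The pressure-gradient force points toward the east (bearing 090°).
Geostrophic balance: in the Northern Hemisphere the Coriolis force deflects motion to the right, so the geostrophic wind blows 90° to the right of the pressure-gradient force (low pressure on the left).
Rotating 090° by 90° clockwise gives 180° — the wind blows toward the south.

180°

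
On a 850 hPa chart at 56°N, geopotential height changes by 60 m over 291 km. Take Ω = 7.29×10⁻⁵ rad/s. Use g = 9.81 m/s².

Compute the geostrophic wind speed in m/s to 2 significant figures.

Coriolis parameter at 56°N:
f = 2Ω sin φ = 2 × 7.29×10⁻⁵ × sin 56° = 1.21×10⁻⁴ s⁻¹
Height gradient: |∂Z/∂n| = 60 m / 291000 m = 2.06×10⁻⁴
On a pressure surface, geostrophic balance gives V_g = (g/f)|∂Z/∂n|:
V_g = 9.81 × 2.06×10⁻⁴ / 1.21×10⁻⁴ = 16.7 m/s

17 m/s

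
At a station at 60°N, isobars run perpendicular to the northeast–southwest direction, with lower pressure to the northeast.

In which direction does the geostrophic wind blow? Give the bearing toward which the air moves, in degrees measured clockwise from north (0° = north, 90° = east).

The pressure-gradient force points toward the northeast (bearing 045°).
Geostrophic balance: in the Northern Hemisphere the Coriolis force deflects motion to the right, so the geostrophic wind blows 90° to the right of the pressure-gradient force (low pressure on the left).
Rotating 045° by 90° clockwise gives 135° — the wind blows toward the southeast.

135°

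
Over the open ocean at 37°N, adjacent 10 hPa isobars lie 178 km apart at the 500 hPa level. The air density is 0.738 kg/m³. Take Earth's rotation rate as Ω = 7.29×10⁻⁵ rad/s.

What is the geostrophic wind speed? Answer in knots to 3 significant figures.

169 knots

Coriolis parameter at 37°N:
f = 2Ω sin φ = 2 × 7.29×10⁻⁵ × sin 37° = 8.77×10⁻⁵ s⁻¹
Pressure gradient: |∂P/∂n| = 1000 Pa / 178000 m = 5.62×10⁻³ Pa/m
Geostrophic balance (pressure-gradient force = Coriolis force):
V_g = (1/(fρ)) |∂P/∂n| = 5.62×10⁻³ / (8.77×10⁻⁵ × 0.738) = 86.8 m/s
Converting: 86.8 m/s × 1.944 = 169 knots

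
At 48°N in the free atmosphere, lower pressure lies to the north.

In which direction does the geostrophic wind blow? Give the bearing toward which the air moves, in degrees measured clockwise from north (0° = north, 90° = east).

The pressure-gradient force points toward the north (bearing 000°).
Geostrophic balance: in the Northern Hemisphere the Coriolis force deflects motion to the right, so the geostrophic wind blows 90° to the right of the pressure-gradient force (low pressure on the left).
Rotating 000° by 90° clockwise gives 090° — the wind blows toward the east.

090°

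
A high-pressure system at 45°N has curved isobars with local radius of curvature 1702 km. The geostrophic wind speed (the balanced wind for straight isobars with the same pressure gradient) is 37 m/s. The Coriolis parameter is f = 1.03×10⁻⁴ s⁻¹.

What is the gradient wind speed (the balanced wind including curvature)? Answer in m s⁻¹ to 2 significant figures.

53 m s⁻¹

Around a high, pressure-gradient force acts outward with centrifugal, so Coriolis balances both:
fV = (1/ρ)|∂P/∂n| + V²/R  →  V² − fR·V + fR·V_g = 0
With fR = 1.03×10⁻⁴ × 1702×10³ m = 175 m/s:
V = [fR − √((fR)² − 4 fR V_g)]/2 = [175 − √(175² − 4×175×37)]/2 = 53.1 m/s
Supergeostrophic (V > V_g = 37 m/s), as expected around a high.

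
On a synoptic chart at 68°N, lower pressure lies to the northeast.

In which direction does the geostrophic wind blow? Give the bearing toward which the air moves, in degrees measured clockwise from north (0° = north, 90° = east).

The pressure-gradient force points toward the northeast (bearing 045°).
Geostrophic balance: in the Northern Hemisphere the Coriolis force deflects motion to the right, so the geostrophic wind blows 90° to the right of the pressure-gradient force (low pressure on the left).
Rotating 045° by 90° clockwise gives 135° — the wind blows toward the southeast.

135°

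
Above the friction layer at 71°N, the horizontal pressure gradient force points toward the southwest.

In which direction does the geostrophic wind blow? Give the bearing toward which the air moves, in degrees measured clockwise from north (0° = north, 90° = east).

315°

The pressure-gradient force points toward the southwest (bearing 225°).
Geostrophic balance: in the Northern Hemisphere the Coriolis force deflects motion to the right, so the geostrophic wind blows 90° to the right of the pressure-gradient force (low pressure on the left).
Rotating 225° by 90° clockwise gives 315° — the wind blows toward the northwest.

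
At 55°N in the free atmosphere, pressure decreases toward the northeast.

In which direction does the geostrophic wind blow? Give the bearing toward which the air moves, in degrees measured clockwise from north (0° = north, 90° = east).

135°

The pressure-gradient force points toward the northeast (bearing 045°).
Geostrophic balance: in the Northern Hemisphere the Coriolis force deflects motion to the right, so the geostrophic wind blows 90° to the right of the pressure-gradient force (low pressure on the left).
Rotating 045° by 90° clockwise gives 135° — the wind blows toward the southeast.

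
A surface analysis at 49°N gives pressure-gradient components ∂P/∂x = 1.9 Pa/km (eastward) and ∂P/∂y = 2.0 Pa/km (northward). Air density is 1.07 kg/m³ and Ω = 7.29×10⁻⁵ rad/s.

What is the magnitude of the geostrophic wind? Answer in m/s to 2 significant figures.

Coriolis parameter at 49°N:
f = 2Ω sin φ = 2 × 7.29×10⁻⁵ × sin 49° = 1.10×10⁻⁴ s⁻¹
Component geostrophic relations (x east, y north):
u_g = −(1/(fρ)) ∂P/∂y,  v_g = (1/(fρ)) ∂P/∂x
u_g = −(2.0×10⁻³)/(1.10×10⁻⁴ × 1.07) = −17.0 m/s;  v_g = (1.9×10⁻³)/(1.10×10⁻⁴ × 1.07) = 16.1 m/s
|V_g| = √(u_g² + v_g²) = 23.4 m/s

23 m/s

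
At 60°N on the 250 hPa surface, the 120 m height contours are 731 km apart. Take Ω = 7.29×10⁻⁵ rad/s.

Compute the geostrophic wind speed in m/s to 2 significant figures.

13 m/s

Coriolis parameter at 60°N:
f = 2Ω sin φ = 2 × 7.29×10⁻⁵ × sin 60° = 1.26×10⁻⁴ s⁻¹
Height gradient: |∂Z/∂n| = 120 m / 731000 m = 1.64×10⁻⁴
On a pressure surface, geostrophic balance gives V_g = (g/f)|∂Z/∂n|:
V_g = 9.81 × 1.64×10⁻⁴ / 1.26×10⁻⁴ = 12.8 m/s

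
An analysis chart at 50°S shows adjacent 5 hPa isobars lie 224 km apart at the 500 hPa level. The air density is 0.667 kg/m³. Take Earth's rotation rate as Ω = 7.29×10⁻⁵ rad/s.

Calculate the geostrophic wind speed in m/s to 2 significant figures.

Coriolis parameter at 50°S:
f = 2Ω sin φ = 2 × 7.29×10⁻⁵ × sin 50° = 1.12×10⁻⁴ s⁻¹
Pressure gradient: |∂P/∂n| = 500 Pa / 224000 m = 2.23×10⁻³ Pa/m
Geostrophic balance (pressure-gradient force = Coriolis force):
V_g = (1/(fρ)) |∂P/∂n| = 2.23×10⁻³ / (1.12×10⁻⁴ × 0.667) = 30.0 m/s

30 m/s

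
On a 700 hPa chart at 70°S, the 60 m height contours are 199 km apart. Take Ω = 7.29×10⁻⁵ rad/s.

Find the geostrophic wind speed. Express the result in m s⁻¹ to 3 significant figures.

Coriolis parameter at 70°S:
f = 2Ω sin φ = 2 × 7.29×10⁻⁵ × sin 70° = 1.37×10⁻⁴ s⁻¹
Height gradient: |∂Z/∂n| = 60 m / 199000 m = 3.02×10⁻⁴
On a pressure surface, geostrophic balance gives V_g = (g/f)|∂Z/∂n|:
V_g = 9.81 × 3.02×10⁻⁴ / 1.37×10⁻⁴ = 21.6 m/s

21.6 m s⁻¹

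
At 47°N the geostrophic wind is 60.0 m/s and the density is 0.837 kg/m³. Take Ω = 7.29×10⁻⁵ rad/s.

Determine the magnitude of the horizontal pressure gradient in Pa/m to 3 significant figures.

5.36×10⁻³ Pa/m

Coriolis parameter at 47°N:
f = 2Ω sin φ = 2 × 7.29×10⁻⁵ × sin 47° = 1.07×10⁻⁴ s⁻¹
Geostrophic balance rearranged: |∂P/∂n| = f ρ V_g
|∂P/∂n| = 1.07×10⁻⁴ × 0.837 × 60.0 = 5.36×10⁻³ Pa/m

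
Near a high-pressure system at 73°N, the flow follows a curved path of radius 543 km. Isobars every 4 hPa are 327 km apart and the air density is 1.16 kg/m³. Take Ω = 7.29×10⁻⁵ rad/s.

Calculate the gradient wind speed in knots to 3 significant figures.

Coriolis parameter at 73°N:
f = 2Ω sin φ = 2 × 7.29×10⁻⁵ × sin 73° = 1.39×10⁻⁴ s⁻¹
Pressure gradient: |∂P/∂n| = 400 Pa / 327000 m = 1.22×10⁻³ Pa/m
Geostrophic speed: V_g = |∂P/∂n|/(fρ) = 1.22×10⁻³/(1.39×10⁻⁴ × 1.16) = 7.56 m/s
Around a high, pressure-gradient force acts outward with centrifugal, so Coriolis balances both:
fV = (1/ρ)|∂P/∂n| + V²/R  →  V² − fR·V + fR·V_g = 0
With fR = 1.39×10⁻⁴ × 543×10³ m = 75.7 m/s:
V = [fR − √((fR)² − 4 fR V_g)]/2 = [75.7 − √(75.7² − 4×75.7×7.56)]/2 = 8.52 m/s
Supergeostrophic (V > V_g = 7.56 m/s), as expected around a high.
Converting: 8.52 m/s × 1.944 = 16.6 knots

16.6 knots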